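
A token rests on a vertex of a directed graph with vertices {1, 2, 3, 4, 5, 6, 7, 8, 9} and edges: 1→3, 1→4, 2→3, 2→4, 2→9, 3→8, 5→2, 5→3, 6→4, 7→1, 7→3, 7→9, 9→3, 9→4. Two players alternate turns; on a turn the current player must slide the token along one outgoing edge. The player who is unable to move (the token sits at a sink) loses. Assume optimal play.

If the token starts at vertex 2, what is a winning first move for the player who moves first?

Classify positions by backward induction: terminal positions (no move available) are L. From any other position, the mover wins iff some move reaches an L.
Every edge goes from a vertex to one that appears earlier in the order 8, 4, 3, 9, 6, 1, 2, 5, 7, so processing vertices in that order labels each vertex after all of its successors.
8: no outgoing edge → L
4: no outgoing edge → L
3: W (go to 8, an L position)
9: W (go to 4, an L position)
6: W (go to 4, an L position)
1: W (go to 4, an L position)
2: W (go to 4, an L position)
5: L (options 2(W), 3(W) are all W)
7: L (options 1(W), 9(W), 3(W) are all W)
From 2, the L positions reachable in one move are: 4.

Move to 4.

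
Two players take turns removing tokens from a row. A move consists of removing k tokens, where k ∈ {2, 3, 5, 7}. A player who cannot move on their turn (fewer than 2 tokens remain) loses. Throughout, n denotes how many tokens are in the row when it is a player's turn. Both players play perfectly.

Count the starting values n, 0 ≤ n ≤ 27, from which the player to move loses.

Positions with no move are L. A position that does have a move is losing for the player to move precisely when every available move leads to a winning position for the opponent. Fill in the labels:
n=0: no move → L
n=1: no move → L
n=2: W (go to 0, an L position)
n=3: W (go to 1, an L position)
n=4: W (go to 1, an L position)
n=5: W (go to 0, an L position)
n=6: W (go to 1, an L position)
n=7: W (go to 0, an L position)
n=8: W (go to 1, an L position)
n=9: L (options 7(W), 6(W), 4(W), 2(W) are all W)
n=10: L (options 8(W), 7(W), 5(W), 3(W) are all W)
n=11: W (go to 9, an L position)
n=12: W (go to 10, an L position)
n=13: W (go to 10, an L position)
n=14: W (go to 9, an L position)
n=15: W (go to 10, an L position)
n=16: W (go to 9, an L position)
n=17: W (go to 10, an L position)
n=18: L (options 16(W), 15(W), 13(W), 11(W) are all W)
n=19: L (options 17(W), 16(W), 14(W), 12(W) are all W)
n=20: W (go to 18, an L position)
n=21: W (go to 19, an L position)
n=22: W (go to 19, an L position)
n=23: W (go to 18, an L position)
n=24: W (go to 19, an L position)
n=25: W (go to 18, an L position)
n=26: W (go to 19, an L position)
n=27: L (options 25(W), 24(W), 22(W), 20(W) are all W)
L entries with 0 ≤ n ≤ 27: n = 0, 1, 9, 10, 18, 19, 27; that makes 7.

7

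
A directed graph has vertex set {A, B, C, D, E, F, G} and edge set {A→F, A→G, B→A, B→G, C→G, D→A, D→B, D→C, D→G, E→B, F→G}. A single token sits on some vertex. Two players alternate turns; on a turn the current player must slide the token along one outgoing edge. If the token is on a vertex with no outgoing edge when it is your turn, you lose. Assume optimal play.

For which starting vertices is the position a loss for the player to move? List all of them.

E, G

Use the standard recursion: the mover loses at a terminal position; elsewhere, the mover wins exactly when some move hands the opponent an L position.
Every edge goes from a vertex to one that appears earlier in the order G, F, C, A, B, D, E, so processing vertices in that order labels each vertex after all of its successors.
G: no outgoing edge → L
F: W (go to G, an L position)
C: W (go to G, an L position)
A: W (go to G, an L position)
B: W (go to G, an L position)
D: W (go to G, an L position)
E: L (sole option B(W) is W)
The losing starting vertices are exactly the entries labelled L in this table (2 of them).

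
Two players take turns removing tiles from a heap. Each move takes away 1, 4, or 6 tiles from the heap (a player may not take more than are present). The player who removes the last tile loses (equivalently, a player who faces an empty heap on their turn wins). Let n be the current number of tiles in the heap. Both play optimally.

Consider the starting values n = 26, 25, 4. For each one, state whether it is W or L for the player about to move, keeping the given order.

26: L, 25: W, 4: W

Build the W/L table. Terminal = W. A non-terminal position is W if it has a move to some L; otherwise it is L.
n=0: no move; the opponent has just taken the last tile and therefore loses → W
n=1: →0(W) only, which is W, so L
n=2: →1(L), so W
n=3: →2(W) only, which is W, so L
n=4: →3(L), so W
n=5: →1(L), so W
n=6: →5(W), 2(W), 0(W) — all W, so L
n=7: →6(L), so W
n=8: →7(W), 4(W), 2(W) — all W, so L
n=9: →8(L), so W
n=10: →6(L), so W
n=11: →10(W), 7(W), 5(W) — all W, so L
n=12: →11(L), so W
n=13: →12(W), 9(W), 7(W) — all W, so L
n=14: →13(L), so W
n=15: →11(L), so W
n=16: →15(W), 12(W), 10(W) — all W, so L
n=17: →16(L), so W
n=18: →17(W), 14(W), 12(W) — all W, so L
n=19: →18(L), so W
n=20: →16(L), so W
n=21: →20(W), 17(W), 15(W) — all W, so L
n=22: →21(L), so W
n=23: →22(W), 19(W), 17(W) — all W, so L
n=24: →23(L), so W
n=25: →21(L), so W
n=26: →25(W), 22(W), 20(W) — all W, so L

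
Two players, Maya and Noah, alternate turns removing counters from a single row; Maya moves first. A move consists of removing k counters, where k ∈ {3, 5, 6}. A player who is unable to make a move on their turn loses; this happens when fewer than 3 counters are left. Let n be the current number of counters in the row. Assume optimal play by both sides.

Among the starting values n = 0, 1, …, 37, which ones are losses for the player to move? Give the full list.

Work bottom-up. With no move the player to move loses. Otherwise the position is W if at least one move leads to an L position for the opponent, and L if every move leads to a W.
n=0: no move → L
n=1: no move → L
n=2: no move → L
n=3: reaches L-position 0 → W
n=4: reaches L-position 1 → W
n=5: reaches L-position 2 → W
n=6: reaches L-position 1 → W
n=7: reaches L-position 2 → W
n=8: reaches L-position 2 → W
n=9: only reaches 6(W), 4(W), 3(W), all W → L
n=10: only reaches 7(W), 5(W), 4(W), all W → L
n=11: only reaches 8(W), 6(W), 5(W), all W → L
n=12: reaches L-position 9 → W
n=13: reaches L-position 10 → W
n=14: reaches L-position 11 → W
n=15: reaches L-position 10 → W
n=16: reaches L-position 11 → W
n=17: reaches L-position 11 → W
n=18: only reaches 15(W), 13(W), 12(W), all W → L
n=19: only reaches 16(W), 14(W), 13(W), all W → L
n=20: only reaches 17(W), 15(W), 14(W), all W → L
n=21: reaches L-position 18 → W
n=22: reaches L-position 19 → W
n=23: reaches L-position 20 → W
n=24: reaches L-position 19 → W
n=25: reaches L-position 20 → W
n=26: reaches L-position 20 → W
n=27: only reaches 24(W), 22(W), 21(W), all W → L
n=28: only reaches 25(W), 23(W), 22(W), all W → L
n=29: only reaches 26(W), 24(W), 23(W), all W → L
n=30: reaches L-position 27 → W
n=31: reaches L-position 28 → W
n=32: reaches L-position 29 → W
n=33: reaches L-position 28 → W
n=34: reaches L-position 29 → W
n=35: reaches L-position 29 → W
n=36: only reaches 33(W), 31(W), 30(W), all W → L
n=37: only reaches 34(W), 32(W), 31(W), all W → L
The losing starting values of n are exactly the entries labelled L in this table (14 of them).

0, 1, 2, 9, 10, 11, 18, 19, 20, 27, 28, 29, 36, 37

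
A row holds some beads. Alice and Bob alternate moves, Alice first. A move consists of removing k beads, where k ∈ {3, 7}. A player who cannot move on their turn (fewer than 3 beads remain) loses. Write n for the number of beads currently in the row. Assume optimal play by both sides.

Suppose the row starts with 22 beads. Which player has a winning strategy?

Use the standard recursion: the mover loses at a terminal position; elsewhere, the mover wins exactly when some move hands the opponent an L position.
n=0: no move → L
n=1: no move → L
n=2: no move → L
n=3: W (go to 0, an L position)
n=4: W (go to 1, an L position)
n=5: W (go to 2, an L position)
n=6: L (sole option 3(W) is W)
n=7: W (go to 0, an L position)
n=8: W (go to 1, an L position)
n=9: W (go to 6, an L position)
n=10: L (options 7(W), 3(W) are all W)
n=11: L (options 8(W), 4(W) are all W)
n=12: L (options 9(W), 5(W) are all W)
n=13: W (go to 10, an L position)
n=14: W (go to 11, an L position)
n=15: W (go to 12, an L position)
n=16: L (options 13(W), 9(W) are all W)
n=17: W (go to 10, an L position)
n=18: W (go to 11, an L position)
n=19: W (go to 16, an L position)
n=20: L (options 17(W), 13(W) are all W)
n=21: L (options 18(W), 14(W) are all W)
n=22: L (options 19(W), 15(W) are all W)
The starting position 22 is L: whatever Alice does, the opponent receives a W position.

Bob wins.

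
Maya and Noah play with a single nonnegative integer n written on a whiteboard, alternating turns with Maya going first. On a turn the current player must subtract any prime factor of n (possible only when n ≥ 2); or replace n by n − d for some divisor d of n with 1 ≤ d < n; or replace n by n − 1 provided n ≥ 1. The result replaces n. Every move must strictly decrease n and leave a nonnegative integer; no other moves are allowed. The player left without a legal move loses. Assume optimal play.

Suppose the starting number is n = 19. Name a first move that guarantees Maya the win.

Move to 0.

Build the W/L table. Terminal = L. A non-terminal position is W if it has a move to some L; otherwise it is L.
n=0: no move → L
n=1: W (go to 0, an L position)
n=2: W (go to 0, an L position)
n=3: W (go to 0, an L position)
n=4: L (options 2(W), 3(W) are all W)
n=5: W (go to 0, an L position)
n=6: W (go to 4, an L position)
n=7: W (go to 0, an L position)
n=8: W (go to 4, an L position)
n=9: L (options 6(W), 8(W) are all W)
n=10: W (go to 9, an L position)
n=11: W (go to 0, an L position)
n=12: W (go to 9, an L position)
n=13: W (go to 0, an L position)
n=14: L (options 7(W), 12(W), 13(W) are all W)
n=15: W (go to 14, an L position)
n=16: W (go to 14, an L position)
n=17: W (go to 0, an L position)
n=18: W (go to 9, an L position)
n=19: W (go to 0, an L position)
From 19, the L positions reachable in one move are: 0.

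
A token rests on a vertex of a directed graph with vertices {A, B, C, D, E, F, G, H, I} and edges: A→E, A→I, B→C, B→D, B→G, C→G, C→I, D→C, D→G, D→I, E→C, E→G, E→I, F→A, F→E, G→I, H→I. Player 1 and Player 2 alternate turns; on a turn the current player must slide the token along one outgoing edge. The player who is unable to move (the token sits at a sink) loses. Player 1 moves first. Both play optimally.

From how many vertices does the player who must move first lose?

Compute win/loss labels from the base case upward. A position with no move is L. Any other position is W if it can reach an L in one move, else L.
Every edge goes from a vertex to one that appears earlier in the order I, G, C, D, E, A, H, B, F, so processing vertices in that order labels each vertex after all of its successors.
I: no outgoing edge → L
G: can move to I, which is L ⇒ W
C: can move to I, which is L ⇒ W
D: can move to I, which is L ⇒ W
E: can move to I, which is L ⇒ W
A: can move to I, which is L ⇒ W
H: can move to I, which is L ⇒ W
B: moves to D(W), C(W), G(W); every one is W ⇒ L
F: moves to A(W), E(W); every one is W ⇒ L
The L vertices are B, F, I; that is 3 in all.

3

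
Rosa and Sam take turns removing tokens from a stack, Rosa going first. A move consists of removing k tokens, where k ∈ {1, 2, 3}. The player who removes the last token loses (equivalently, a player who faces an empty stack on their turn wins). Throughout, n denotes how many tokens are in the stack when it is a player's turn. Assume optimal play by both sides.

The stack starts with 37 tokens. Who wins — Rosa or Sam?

Positions with no move are W. A position that does have a move is losing for the player to move precisely when every available move leads to a winning position for the opponent. Fill in the labels:
n=0: no move; the opponent has just taken the last token and therefore loses → W
n=1: only reaches 0(W), which is W → L
n=2: reaches L-position 1 → W
n=3: reaches L-position 1 → W
n=4: reaches L-position 1 → W
n=5: only reaches 4(W), 3(W), 2(W), all W → L
n=6: reaches L-position 5 → W
n=7: reaches L-position 5 → W
n=8: reaches L-position 5 → W
n=9: only reaches 8(W), 7(W), 6(W), all W → L
n=10: reaches L-position 9 → W
n=11: reaches L-position 9 → W
n=12: reaches L-position 9 → W
n=13: only reaches 12(W), 11(W), 10(W), all W → L
n=14: reaches L-position 13 → W
n=15: reaches L-position 13 → W
n=16: reaches L-position 13 → W
n=17: only reaches 16(W), 15(W), 14(W), all W → L
n=18: reaches L-position 17 → W
n=19: reaches L-position 17 → W
n=20: reaches L-position 17 → W
n=21: only reaches 20(W), 19(W), 18(W), all W → L
n=22: reaches L-position 21 → W
n=23: reaches L-position 21 → W
n=24: reaches L-position 21 → W
n=25: only reaches 24(W), 23(W), 22(W), all W → L
n=26: reaches L-position 25 → W
n=27: reaches L-position 25 → W
n=28: reaches L-position 25 → W
n=29: only reaches 28(W), 27(W), 26(W), all W → L
n=30: reaches L-position 29 → W
n=31: reaches L-position 29 → W
n=32: reaches L-position 29 → W
n=33: only reaches 32(W), 31(W), 30(W), all W → L
n=34: reaches L-position 33 → W
n=35: reaches L-position 33 → W
n=36: reaches L-position 33 → W
n=37: only reaches 36(W), 35(W), 34(W), all W → L
Every move from 37 reaches a W position, so the mover loses.

Sam wins.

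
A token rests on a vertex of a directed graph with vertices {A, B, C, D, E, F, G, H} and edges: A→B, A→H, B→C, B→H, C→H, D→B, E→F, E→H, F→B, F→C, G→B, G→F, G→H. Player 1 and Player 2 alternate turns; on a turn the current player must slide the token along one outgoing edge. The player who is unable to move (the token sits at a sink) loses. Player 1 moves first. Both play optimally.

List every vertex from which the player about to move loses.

Positions with no move are L. A position that does have a move is losing for the player to move precisely when every available move leads to a winning position for the opponent. Fill in the labels:
Every edge goes from a vertex to one that appears earlier in the order H, C, B, F, G, A, E, D, so processing vertices in that order labels each vertex after all of its successors.
H: no outgoing edge → L
C: →H(L), so W
B: →H(L), so W
F: →B(W), C(W) — all W, so L
G: →F(L), so W
A: →H(L), so W
E: →F(L), so W
D: →B(W) only, which is W, so L
Reading off the rows marked L gives the requested list; there are 3 such vertices.

D, F, H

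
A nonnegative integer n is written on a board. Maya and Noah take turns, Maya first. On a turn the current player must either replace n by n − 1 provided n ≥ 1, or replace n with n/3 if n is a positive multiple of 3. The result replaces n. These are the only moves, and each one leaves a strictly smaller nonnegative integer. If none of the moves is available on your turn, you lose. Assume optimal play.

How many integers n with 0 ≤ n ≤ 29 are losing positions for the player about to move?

Label each position W (a win for the player to move) or L (a loss). A position with no legal move is L; any other position is W exactly when some move reaches an L, and L when every move reaches a W.
n=0: no move → L
n=1: →0(L), so W
n=2: →1(W) only, which is W, so L
n=3: →2(L), so W
n=4: →3(W) only, which is W, so L
n=5: →4(L), so W
n=6: →2(L), so W
n=7: →6(W) only, which is W, so L
n=8: →7(L), so W
n=9: →3(W), 8(W) — all W, so L
n=10: →9(L), so W
n=11: →10(W) only, which is W, so L
n=12: →4(L), so W
n=13: →12(W) only, which is W, so L
n=14: →13(L), so W
n=15: →5(W), 14(W) — all W, so L
n=16: →15(L), so W
n=17: →16(W) only, which is W, so L
n=18: →17(L), so W
n=19: →18(W) only, which is W, so L
n=20: →19(L), so W
n=21: →7(L), so W
n=22: →21(W) only, which is W, so L
n=23: →22(L), so W
n=24: →8(W), 23(W) — all W, so L
n=25: →24(L), so W
n=26: →25(W) only, which is W, so L
n=27: →9(L), so W
n=28: →27(W) only, which is W, so L
n=29: →28(L), so W
L entries with 0 ≤ n ≤ 29: n = 0, 2, 4, 7, 9, 11, 13, 15, 17, 19, 22, 24, 26, 28; that makes 14.

14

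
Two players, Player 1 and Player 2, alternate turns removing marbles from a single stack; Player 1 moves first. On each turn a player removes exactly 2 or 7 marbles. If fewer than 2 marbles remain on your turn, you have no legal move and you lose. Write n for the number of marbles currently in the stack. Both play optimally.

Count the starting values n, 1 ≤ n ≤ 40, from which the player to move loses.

18

Classify positions by backward induction: terminal positions (no move available) are L. From any other position, the mover wins iff some move reaches an L.
n=0: no move → L
n=1: no move → L
n=2: →0(L), so W
n=3: →1(L), so W
n=4: →2(W) only, which is W, so L
n=5: →3(W) only, which is W, so L
n=6: →4(L), so W
n=7: →5(L), so W
n=8: →1(L), so W
n=9: →7(W), 2(W) — all W, so L
n=10: →8(W), 3(W) — all W, so L
n=11: →9(L), so W
n=12: →10(L), so W
n=13: →11(W), 6(W) — all W, so L
n=14: →12(W), 7(W) — all W, so L
n=15: →13(L), so W
n=16: →14(L), so W
n=17: →10(L), so W
n=18: →16(W), 11(W) — all W, so L
n=19: →17(W), 12(W) — all W, so L
n=20: →18(L), so W
n=21: →19(L), so W
n=22: →20(W), 15(W) — all W, so L
n=23: →21(W), 16(W) — all W, so L
n=24: →22(L), so W
n=25: →23(L), so W
n=26: →19(L), so W
n=27: →25(W), 20(W) — all W, so L
n=28: →26(W), 21(W) — all W, so L
n=29: →27(L), so W
n=30: →28(L), so W
n=31: →29(W), 24(W) — all W, so L
n=32: →30(W), 25(W) — all W, so L
n=33: →31(L), so W
n=34: →32(L), so W
n=35: →28(L), so W
n=36: →34(W), 29(W) — all W, so L
n=37: →35(W), 30(W) — all W, so L
n=38: →36(L), so W
n=39: →37(L), so W
n=40: →38(W), 33(W) — all W, so L
L entries with 1 ≤ n ≤ 40 (n=0 is outside the asked range and is not counted): n = 1, 4, 5, 9, 10, 13, 14, 18, 19, 22, 23, 27, 28, 31, 32, 36, 37, 40; that makes 18.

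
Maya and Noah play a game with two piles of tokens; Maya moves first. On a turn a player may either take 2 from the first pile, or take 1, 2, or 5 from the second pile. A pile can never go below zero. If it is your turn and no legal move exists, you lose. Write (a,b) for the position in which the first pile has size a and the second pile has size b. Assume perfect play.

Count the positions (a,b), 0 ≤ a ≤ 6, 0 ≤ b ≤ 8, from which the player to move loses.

21

Positions with no move are L. A position that does have a move is losing for the player to move precisely when every available move leads to a winning position for the opponent. Fill in the labels:
Every move lowers a or b (never raises either), so fill the grid row by row in increasing a, and left to right within a row: each cell's successors are then already labelled.
      b=0  b=1  b=2  b=3  b=4  b=5  b=6  b=7  b=8
a=0:    L    W    W    L    W    W    L    W    W
a=1:    L    W    W    L    W    W    L    W    W
a=2:    W    L    W    W    L    W    W    L    W
a=3:    W    L    W    W    L    W    W    L    W
a=4:    L    W    W    L    W    W    L    W    W
a=5:    L    W    W    L    W    W    L    W    W
a=6:    W    L    W    W    L    W    W    L    W
Cells with no legal move (terminal, hence L): (0,0), (1,0).
The remaining L cells, each justified by listing all of its moves:
(0,3): only reaches (0,2)(W), (0,1)(W), all W → L
(0,6): only reaches (0,5)(W), (0,4)(W), (0,1)(W), all W → L
(1,3): only reaches (1,2)(W), (1,1)(W), all W → L
(1,6): only reaches (1,5)(W), (1,4)(W), (1,1)(W), all W → L
(2,1): only reaches (0,1)(W), (2,0)(W), all W → L
(2,4): only reaches (0,4)(W), (2,3)(W), (2,2)(W), all W → L
(2,7): only reaches (0,7)(W), (2,6)(W), (2,5)(W), (2,2)(W), all W → L
(3,1): only reaches (1,1)(W), (3,0)(W), all W → L
(3,4): only reaches (1,4)(W), (3,3)(W), (3,2)(W), all W → L
(3,7): only reaches (1,7)(W), (3,6)(W), (3,5)(W), (3,2)(W), all W → L
(4,0): only reaches (2,0)(W), which is W → L
(4,3): only reaches (2,3)(W), (4,2)(W), (4,1)(W), all W → L
(4,6): only reaches (2,6)(W), (4,5)(W), (4,4)(W), (4,1)(W), all W → L
(5,0): only reaches (3,0)(W), which is W → L
(5,3): only reaches (3,3)(W), (5,2)(W), (5,1)(W), all W → L
(5,6): only reaches (3,6)(W), (5,5)(W), (5,4)(W), (5,1)(W), all W → L
(6,1): only reaches (4,1)(W), (6,0)(W), all W → L
(6,4): only reaches (4,4)(W), (6,3)(W), (6,2)(W), all W → L
(6,7): only reaches (4,7)(W), (6,6)(W), (6,5)(W), (6,2)(W), all W → L
Every other cell has at least one move into one of the L cells above, so it is W.
L cells per row: a=0: 3, a=1: 3, a=2: 3, a=3: 3, a=4: 3, a=5: 3, a=6: 3; total 21.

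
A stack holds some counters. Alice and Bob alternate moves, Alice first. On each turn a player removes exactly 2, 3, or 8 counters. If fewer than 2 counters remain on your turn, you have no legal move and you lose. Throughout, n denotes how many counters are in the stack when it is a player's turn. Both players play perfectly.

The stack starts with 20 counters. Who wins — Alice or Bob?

Use the standard recursion: the mover loses at a terminal position; elsewhere, the mover wins exactly when some move hands the opponent an L position.
n=0: no move → L
n=1: no move → L
n=2: reaches L-position 0 → W
n=3: reaches L-position 1 → W
n=4: reaches L-position 1 → W
n=5: only reaches 3(W), 2(W), all W → L
n=6: only reaches 4(W), 3(W), all W → L
n=7: reaches L-position 5 → W
n=8: reaches L-position 6 → W
n=9: reaches L-position 6 → W
n=10: only reaches 8(W), 7(W), 2(W), all W → L
n=11: only reaches 9(W), 8(W), 3(W), all W → L
n=12: reaches L-position 10 → W
n=13: reaches L-position 11 → W
n=14: reaches L-position 11 → W
n=15: only reaches 13(W), 12(W), 7(W), all W → L
n=16: only reaches 14(W), 13(W), 8(W), all W → L
n=17: reaches L-position 15 → W
n=18: reaches L-position 16 → W
n=19: reaches L-position 16 → W
n=20: only reaches 18(W), 17(W), 12(W), all W → L
The starting position 20 is L: whatever Alice does, the opponent receives a W position.

Bob wins.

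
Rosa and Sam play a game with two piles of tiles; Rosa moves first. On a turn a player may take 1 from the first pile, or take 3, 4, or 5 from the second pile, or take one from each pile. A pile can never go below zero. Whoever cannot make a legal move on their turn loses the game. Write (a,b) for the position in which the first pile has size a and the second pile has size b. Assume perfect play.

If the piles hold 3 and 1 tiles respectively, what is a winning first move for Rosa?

Label each position W (a win for the player to move) or L (a loss). A position with no legal move is L; any other position is W exactly when some move reaches an L, and L when every move reaches a W.
No move ever increases a pile, so every position that can arise here has a ≤ 3 and b ≤ 1; it is enough to label the cells with 0 ≤ a ≤ 3 and 0 ≤ b ≤ 1.
Every move lowers a or b (never raises either), so fill the grid row by row in increasing a, and left to right within a row: each cell's successors are then already labelled.
      b=0  b=1
a=0:    L    L
a=1:    W    W
a=2:    L    L
a=3:    W    W
Cells with no legal move (terminal, hence L): (0,0), (0,1).
The remaining L cells, each justified by listing all of its moves:
(2,0): only reaches (1,0)(W), which is W → L
(2,1): only reaches (1,1)(W), (1,0)(W), all W → L
Every other cell has at least one move into one of the L cells above, so it is W.
From (3,1), the L positions reachable in one move are: (2,1), (2,0). Any move reaching one of these is winning.

Move to (2,1).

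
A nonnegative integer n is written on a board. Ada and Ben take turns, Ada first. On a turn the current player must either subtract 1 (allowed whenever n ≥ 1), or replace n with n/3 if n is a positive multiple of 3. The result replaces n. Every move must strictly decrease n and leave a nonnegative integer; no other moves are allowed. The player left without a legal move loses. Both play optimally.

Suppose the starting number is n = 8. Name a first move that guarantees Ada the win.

Classify positions by backward induction: terminal positions (no move available) are L. From any other position, the mover wins iff some move reaches an L.
n=0: no move → L
n=1: reaches L-position 0 → W
n=2: only reaches 1(W), which is W → L
n=3: reaches L-position 2 → W
n=4: only reaches 3(W), which is W → L
n=5: reaches L-position 4 → W
n=6: reaches L-position 2 → W
n=7: only reaches 6(W), which is W → L
n=8: reaches L-position 7 → W
From 8, the L positions reachable in one move are: 7.

Move to 7.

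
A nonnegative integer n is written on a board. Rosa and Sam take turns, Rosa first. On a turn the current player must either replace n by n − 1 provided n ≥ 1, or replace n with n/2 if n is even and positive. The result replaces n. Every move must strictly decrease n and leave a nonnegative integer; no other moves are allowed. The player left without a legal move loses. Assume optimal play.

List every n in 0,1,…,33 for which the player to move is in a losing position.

Compute win/loss labels from the base case upward. A position with no move is L. Any other position is W if it can reach an L in one move, else L.
n=0: no move → L
n=1: →0(L), so W
n=2: →1(W) only, which is W, so L
n=3: →2(L), so W
n=4: →2(L), so W
n=5: →4(W) only, which is W, so L
n=6: →5(L), so W
n=7: →6(W) only, which is W, so L
n=8: →7(L), so W
n=9: →8(W) only, which is W, so L
n=10: →5(L), so W
n=11: →10(W) only, which is W, so L
n=12: →11(L), so W
n=13: →12(W) only, which is W, so L
n=14: →7(L), so W
n=15: →14(W) only, which is W, so L
n=16: →15(L), so W
n=17: →16(W) only, which is W, so L
n=18: →9(L), so W
n=19: →18(W) only, which is W, so L
n=20: →19(L), so W
n=21: →20(W) only, which is W, so L
n=22: →11(L), so W
n=23: →22(W) only, which is W, so L
n=24: →23(L), so W
n=25: →24(W) only, which is W, so L
n=26: →13(L), so W
n=27: →26(W) only, which is W, so L
n=28: →27(L), so W
n=29: →28(W) only, which is W, so L
n=30: →15(L), so W
n=31: →30(W) only, which is W, so L
n=32: →31(L), so W
n=33: →32(W) only, which is W, so L
The losing starting values of n are exactly the entries labelled L in this table (17 of them).

0, 2, 5, 7, 9, 11, 13, 15, 17, 19, 21, 23, 25, 27, 29, 31, 33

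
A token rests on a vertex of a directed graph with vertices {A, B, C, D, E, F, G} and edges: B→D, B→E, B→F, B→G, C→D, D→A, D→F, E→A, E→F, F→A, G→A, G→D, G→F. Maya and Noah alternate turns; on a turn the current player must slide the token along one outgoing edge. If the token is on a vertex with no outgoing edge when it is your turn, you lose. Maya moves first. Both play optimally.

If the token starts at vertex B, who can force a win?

Noah wins.

Build the W/L table. Terminal = L. A non-terminal position is W if it has a move to some L; otherwise it is L.
Every edge goes from a vertex to one that appears earlier in the order A, F, D, G, C, E, B, so processing vertices in that order labels each vertex after all of its successors.
A: no outgoing edge → L
F: reaches L-position A → W
D: reaches L-position A → W
G: reaches L-position A → W
C: only reaches D(W), which is W → L
E: reaches L-position A → W
B: only reaches E(W), G(W), D(W), F(W), all W → L
Every move from B reaches a W position, so the mover loses.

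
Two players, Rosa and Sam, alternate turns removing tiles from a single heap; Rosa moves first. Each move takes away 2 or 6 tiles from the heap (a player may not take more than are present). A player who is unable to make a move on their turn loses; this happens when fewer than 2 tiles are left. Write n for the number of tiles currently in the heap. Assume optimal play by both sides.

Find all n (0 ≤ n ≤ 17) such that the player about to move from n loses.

Classify positions by backward induction: terminal positions (no move available) are L. From any other position, the mover wins iff some move reaches an L.
n=0: no move → L
n=1: no move → L
n=2: W (go to 0, an L position)
n=3: W (go to 1, an L position)
n=4: L (sole option 2(W) is W)
n=5: L (sole option 3(W) is W)
n=6: W (go to 4, an L position)
n=7: W (go to 5, an L position)
n=8: L (options 6(W), 2(W) are all W)
n=9: L (options 7(W), 3(W) are all W)
n=10: W (go to 8, an L position)
n=11: W (go to 9, an L position)
n=12: L (options 10(W), 6(W) are all W)
n=13: L (options 11(W), 7(W) are all W)
n=14: W (go to 12, an L position)
n=15: W (go to 13, an L position)
n=16: L (options 14(W), 10(W) are all W)
n=17: L (options 15(W), 11(W) are all W)
Reading off the rows marked L gives the requested list; there are 10 such values of n.

0, 1, 4, 5, 8, 9, 12, 13, 16, 17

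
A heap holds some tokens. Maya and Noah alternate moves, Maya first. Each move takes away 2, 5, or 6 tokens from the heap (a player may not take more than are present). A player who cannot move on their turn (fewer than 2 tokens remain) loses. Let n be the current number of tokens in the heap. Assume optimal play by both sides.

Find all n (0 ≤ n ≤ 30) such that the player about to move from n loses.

0, 1, 4, 8, 11, 12, 15, 19, 22, 23, 26, 30

Label each position W (a win for the player to move) or L (a loss). A position with no legal move is L; any other position is W exactly when some move reaches an L, and L when every move reaches a W.
n=0: no move → L
n=1: no move → L
n=2: reaches L-position 0 → W
n=3: reaches L-position 1 → W
n=4: only reaches 2(W), which is W → L
n=5: reaches L-position 0 → W
n=6: reaches L-position 4 → W
n=7: reaches L-position 1 → W
n=8: only reaches 6(W), 3(W), 2(W), all W → L
n=9: reaches L-position 4 → W
n=10: reaches L-position 8 → W
n=11: only reaches 9(W), 6(W), 5(W), all W → L
n=12: only reaches 10(W), 7(W), 6(W), all W → L
n=13: reaches L-position 11 → W
n=14: reaches L-position 12 → W
n=15: only reaches 13(W), 10(W), 9(W), all W → L
n=16: reaches L-position 11 → W
n=17: reaches L-position 15 → W
n=18: reaches L-position 12 → W
n=19: only reaches 17(W), 14(W), 13(W), all W → L
n=20: reaches L-position 15 → W
n=21: reaches L-position 19 → W
n=22: only reaches 20(W), 17(W), 16(W), all W → L
n=23: only reaches 21(W), 18(W), 17(W), all W → L
n=24: reaches L-position 22 → W
n=25: reaches L-position 23 → W
n=26: only reaches 24(W), 21(W), 20(W), all W → L
n=27: reaches L-position 22 → W
n=28: reaches L-position 26 → W
n=29: reaches L-position 23 → W
n=30: only reaches 28(W), 25(W), 24(W), all W → L
The losing starting values of n are exactly the entries labelled L in this table (12 of them).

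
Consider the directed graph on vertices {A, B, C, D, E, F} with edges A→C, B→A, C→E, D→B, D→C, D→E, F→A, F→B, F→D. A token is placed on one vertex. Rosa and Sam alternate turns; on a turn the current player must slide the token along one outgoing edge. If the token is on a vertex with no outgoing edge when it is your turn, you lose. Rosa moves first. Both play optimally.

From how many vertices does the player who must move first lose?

2

Label each position W (a win for the player to move) or L (a loss). A position with no legal move is L; any other position is W exactly when some move reaches an L, and L when every move reaches a W.
Every edge goes from a vertex to one that appears earlier in the order E, C, A, B, D, F, so processing vertices in that order labels each vertex after all of its successors.
E: no outgoing edge → L
C: reaches L-position E → W
A: only reaches C(W), which is W → L
B: reaches L-position A → W
D: reaches L-position E → W
F: reaches L-position A → W
The L vertices are A, E; that is 2 in all.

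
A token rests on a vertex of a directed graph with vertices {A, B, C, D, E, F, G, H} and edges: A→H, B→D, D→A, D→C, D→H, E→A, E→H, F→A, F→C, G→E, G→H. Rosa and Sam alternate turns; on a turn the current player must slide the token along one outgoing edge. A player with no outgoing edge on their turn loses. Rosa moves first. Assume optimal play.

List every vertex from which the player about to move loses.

Label each position W (a win for the player to move) or L (a loss). A position with no legal move is L; any other position is W exactly when some move reaches an L, and L when every move reaches a W.
Every edge goes from a vertex to one that appears earlier in the order H, C, A, D, E, B, F, G, so processing vertices in that order labels each vertex after all of its successors.
H: no outgoing edge → L
C: no outgoing edge → L
A: W (go to H, an L position)
D: W (go to C, an L position)
E: W (go to H, an L position)
B: L (sole option D(W) is W)
F: W (go to C, an L position)
G: W (go to H, an L position)
Reading off the rows marked L gives the requested list; there are 3 such vertices.

B, C, H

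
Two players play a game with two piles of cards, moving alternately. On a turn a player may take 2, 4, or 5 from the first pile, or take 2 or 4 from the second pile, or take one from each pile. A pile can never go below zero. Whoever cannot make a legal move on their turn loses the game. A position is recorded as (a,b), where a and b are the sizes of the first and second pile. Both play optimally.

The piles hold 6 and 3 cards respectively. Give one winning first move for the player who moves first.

Label each position W (a win for the player to move) or L (a loss). A position with no legal move is L; any other position is W exactly when some move reaches an L, and L when every move reaches a W.
No move ever increases a pile, so every position that can arise here has a ≤ 6 and b ≤ 3; it is enough to label the cells with 0 ≤ a ≤ 6 and 0 ≤ b ≤ 3.
Every move lowers a or b (never raises either), so fill the grid row by row in increasing a, and left to right within a row: each cell's successors are then already labelled.
      b=0  b=1  b=2  b=3
a=0:    L    L    W    W
a=1:    L    W    W    L
a=2:    W    W    L    L
a=3:    W    L    L    W
a=4:    W    W    W    W
a=5:    W    W    W    W
a=6:    W    L    W    W
Cells with no legal move (terminal, hence L): (0,0), (0,1), (1,0).
The remaining L cells, each justified by listing all of its moves:
(1,3): only reaches (1,1)(W), (0,2)(W), all W → L
(2,2): only reaches (0,2)(W), (2,0)(W), (1,1)(W), all W → L
(2,3): only reaches (0,3)(W), (2,1)(W), (1,2)(W), all W → L
(3,1): only reaches (1,1)(W), (2,0)(W), all W → L
(3,2): only reaches (1,2)(W), (3,0)(W), (2,1)(W), all W → L
(6,1): only reaches (4,1)(W), (2,1)(W), (1,1)(W), (5,0)(W), all W → L
Every other cell has at least one move into one of the L cells above, so it is W.
From (6,3), the L positions reachable in one move are: (2,3), (1,3), (6,1). Any move reaching one of these is winning.

Move to (2,3).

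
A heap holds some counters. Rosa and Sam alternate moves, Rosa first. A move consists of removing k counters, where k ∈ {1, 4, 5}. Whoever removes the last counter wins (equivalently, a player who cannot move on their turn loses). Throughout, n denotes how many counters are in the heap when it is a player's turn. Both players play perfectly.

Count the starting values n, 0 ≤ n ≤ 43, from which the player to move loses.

12

Use the standard recursion: the mover loses at a terminal position; elsewhere, the mover wins exactly when some move hands the opponent an L position.
n=0: no move → L
n=1: →0(L), so W
n=2: →1(W) only, which is W, so L
n=3: →2(L), so W
n=4: →0(L), so W
n=5: →0(L), so W
n=6: →2(L), so W
n=7: →2(L), so W
n=8: →7(W), 4(W), 3(W) — all W, so L
n=9: →8(L), so W
n=10: →9(W), 6(W), 5(W) — all W, so L
n=11: →10(L), so W
n=12: →8(L), so W
n=13: →8(L), so W
n=14: →10(L), so W
n=15: →10(L), so W
n=16: →15(W), 12(W), 11(W) — all W, so L
n=17: →16(L), so W
n=18: →17(W), 14(W), 13(W) — all W, so L
n=19: →18(L), so W
n=20: →16(L), so W
n=21: →16(L), so W
n=22: →18(L), so W
n=23: →18(L), so W
n=24: →23(W), 20(W), 19(W) — all W, so L
n=25: →24(L), so W
n=26: →25(W), 22(W), 21(W) — all W, so L
n=27: →26(L), so W
n=28: →24(L), so W
n=29: →24(L), so W
n=30: →26(L), so W
n=31: →26(L), so W
n=32: →31(W), 28(W), 27(W) — all W, so L
n=33: →32(L), so W
n=34: →33(W), 30(W), 29(W) — all W, so L
n=35: →34(L), so W
n=36: →32(L), so W
n=37: →32(L), so W
n=38: →34(L), so W
n=39: →34(L), so W
n=40: →39(W), 36(W), 35(W) — all W, so L
n=41: →40(L), so W
n=42: →41(W), 38(W), 37(W) — all W, so L
n=43: →42(L), so W
L entries with 0 ≤ n ≤ 43: n = 0, 2, 8, 10, 16, 18, 24, 26, 32, 34, 40, 42; that makes 12.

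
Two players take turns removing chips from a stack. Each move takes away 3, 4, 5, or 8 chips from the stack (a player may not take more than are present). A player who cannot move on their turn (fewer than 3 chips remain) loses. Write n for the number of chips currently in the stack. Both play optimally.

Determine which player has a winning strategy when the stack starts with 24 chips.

Positions with no move are L. A position that does have a move is losing for the player to move precisely when every available move leads to a winning position for the opponent. Fill in the labels:
n=0: no move → L
n=1: no move → L
n=2: no move → L
n=3: reaches L-position 0 → W
n=4: reaches L-position 1 → W
n=5: reaches L-position 2 → W
n=6: reaches L-position 2 → W
n=7: reaches L-position 2 → W
n=8: reaches L-position 0 → W
n=9: reaches L-position 1 → W
n=10: reaches L-position 2 → W
n=11: only reaches 8(W), 7(W), 6(W), 3(W), all W → L
n=12: only reaches 9(W), 8(W), 7(W), 4(W), all W → L
n=13: only reaches 10(W), 9(W), 8(W), 5(W), all W → L
n=14: reaches L-position 11 → W
n=15: reaches L-position 12 → W
n=16: reaches L-position 13 → W
n=17: reaches L-position 13 → W
n=18: reaches L-position 13 → W
n=19: reaches L-position 11 → W
n=20: reaches L-position 12 → W
n=21: reaches L-position 13 → W
n=22: only reaches 19(W), 18(W), 17(W), 14(W), all W → L
n=23: only reaches 20(W), 19(W), 18(W), 15(W), all W → L
n=24: only reaches 21(W), 20(W), 19(W), 16(W), all W → L
Every move from 24 reaches a W position, so the mover loses.

The second player wins.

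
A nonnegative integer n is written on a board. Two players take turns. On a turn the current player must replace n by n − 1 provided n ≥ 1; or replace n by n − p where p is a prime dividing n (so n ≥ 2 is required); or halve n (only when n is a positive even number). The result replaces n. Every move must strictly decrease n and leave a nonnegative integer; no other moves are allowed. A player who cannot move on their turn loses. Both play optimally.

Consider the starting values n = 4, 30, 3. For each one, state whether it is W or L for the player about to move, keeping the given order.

Compute win/loss labels from the base case upward. A position with no move is L. Any other position is W if it can reach an L in one move, else L.
n=0: no move → L
n=1: W (go to 0, an L position)
n=2: W (go to 0, an L position)
n=3: W (go to 0, an L position)
n=4: L (options 2(W), 3(W) are all W)
n=5: W (go to 0, an L position)
n=6: W (go to 4, an L position)
n=7: W (go to 0, an L position)
n=8: W (go to 4, an L position)
n=9: L (options 6(W), 8(W) are all W)
n=10: W (go to 9, an L position)
n=11: W (go to 0, an L position)
n=12: W (go to 9, an L position)
n=13: W (go to 0, an L position)
n=14: L (options 7(W), 12(W), 13(W) are all W)
n=15: W (go to 14, an L position)
n=16: W (go to 14, an L position)
n=17: W (go to 0, an L position)
n=18: W (go to 9, an L position)
n=19: W (go to 0, an L position)
n=20: L (options 10(W), 15(W), 18(W), 19(W) are all W)
n=21: W (go to 14, an L position)
n=22: W (go to 20, an L position)
n=23: W (go to 0, an L position)
n=24: L (options 12(W), 21(W), 22(W), 23(W) are all W)
n=25: W (go to 20, an L position)
n=26: W (go to 24, an L position)
n=27: W (go to 24, an L position)
n=28: W (go to 14, an L position)
n=29: W (go to 0, an L position)
n=30: L (options 15(W), 25(W), 27(W), 28(W), 29(W) are all W)

4: L, 30: L, 3: W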